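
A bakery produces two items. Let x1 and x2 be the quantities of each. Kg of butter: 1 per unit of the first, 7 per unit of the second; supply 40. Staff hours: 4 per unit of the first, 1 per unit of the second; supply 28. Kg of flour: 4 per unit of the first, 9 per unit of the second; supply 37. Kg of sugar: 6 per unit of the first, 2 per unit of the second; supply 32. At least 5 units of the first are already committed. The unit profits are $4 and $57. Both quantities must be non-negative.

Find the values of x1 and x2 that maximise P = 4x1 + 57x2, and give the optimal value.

Extreme points and P = 4x1 + 57x2:
  (16/3, 0) → P = 64/3
  (5, 0) → P = 20
  (5, 1) → P = 77

x1 = 5, x2 = 1, maximum P = 77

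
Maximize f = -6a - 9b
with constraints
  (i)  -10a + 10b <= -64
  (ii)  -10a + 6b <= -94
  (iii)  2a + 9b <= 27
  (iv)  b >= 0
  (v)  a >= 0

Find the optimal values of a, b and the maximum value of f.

Corner points and f = -6a - 9b:
  (168/17, 41/51) → f = -1131/17
  (47/5, 0) → f = -282/5
  (27/2, 0) → f = -81

a = 47/5, b = 0, maximum f = -282/5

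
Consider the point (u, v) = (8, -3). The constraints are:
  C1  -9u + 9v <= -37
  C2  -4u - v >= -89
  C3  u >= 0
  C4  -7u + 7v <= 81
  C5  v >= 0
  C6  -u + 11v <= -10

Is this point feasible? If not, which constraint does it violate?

not feasible — violates C5

Constraint C5: v = -3, which is not ≥ 0. All other constraints are satisfied.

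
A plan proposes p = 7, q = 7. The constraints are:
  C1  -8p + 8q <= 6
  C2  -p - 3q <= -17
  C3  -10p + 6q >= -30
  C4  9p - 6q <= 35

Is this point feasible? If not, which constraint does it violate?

feasible

C1: 0 ≤ 6 ✓
C2: -28 ≤ -17 ✓
C3: -28 ≥ -30 ✓
C4: 21 ≤ 35 ✓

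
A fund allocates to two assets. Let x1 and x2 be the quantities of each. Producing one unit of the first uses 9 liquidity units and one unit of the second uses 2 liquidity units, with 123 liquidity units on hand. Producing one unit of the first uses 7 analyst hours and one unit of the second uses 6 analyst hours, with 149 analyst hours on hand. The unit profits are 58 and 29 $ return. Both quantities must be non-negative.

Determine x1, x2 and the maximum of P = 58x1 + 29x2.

x1 = 11, x2 = 12, maximum P = 986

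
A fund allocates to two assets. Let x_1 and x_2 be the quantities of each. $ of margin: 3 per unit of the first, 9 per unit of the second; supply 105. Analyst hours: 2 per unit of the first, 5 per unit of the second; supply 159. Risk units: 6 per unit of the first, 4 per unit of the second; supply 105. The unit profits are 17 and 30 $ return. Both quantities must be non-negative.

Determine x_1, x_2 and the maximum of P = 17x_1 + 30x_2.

x_1 = 25/2, x_2 = 15/2, maximum P = 875/2

Vertices and P = 17x_1 + 30x_2:
  (0, 0) → P = 0
  (0, 35/3) → P = 350
  (35/2, 0) → P = 595/2
  (25/2, 15/2) → P = 875/2

At the optimal vertex, 3x_1 + 9x_2 = 105 and 6x_1 + 4x_2 = 105.
Solving simultaneously gives x_1 = 25/2, x_2 = 15/2.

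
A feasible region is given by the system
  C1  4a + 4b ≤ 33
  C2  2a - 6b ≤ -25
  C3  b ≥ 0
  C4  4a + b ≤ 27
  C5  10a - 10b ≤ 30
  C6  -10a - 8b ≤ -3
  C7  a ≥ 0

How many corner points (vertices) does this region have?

3

The feasible vertices (each the meet of two boundaries and inside every other half-plane) are:
  (49/16, 83/16)
  (0, 33/4)
  (0, 25/6)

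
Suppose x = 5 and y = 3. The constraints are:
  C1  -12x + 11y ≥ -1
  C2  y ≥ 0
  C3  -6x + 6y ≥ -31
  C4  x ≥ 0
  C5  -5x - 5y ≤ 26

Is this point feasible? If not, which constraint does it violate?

Constraint C1: -12x + 11y = -27, which is not ≥ -1. All other constraints are satisfied.

not feasible — violates C1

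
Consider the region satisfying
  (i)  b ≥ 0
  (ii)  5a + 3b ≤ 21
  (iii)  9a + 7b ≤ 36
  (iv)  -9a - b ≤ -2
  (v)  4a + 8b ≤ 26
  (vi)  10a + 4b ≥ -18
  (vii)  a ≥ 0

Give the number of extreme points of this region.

Of the 21 pairwise boundary intersections, those satisfying every inequality are:
  (4, 0)
  (2/9, 0)
  (53/22, 45/22)
  (0, 2)
  (0, 13/4)

5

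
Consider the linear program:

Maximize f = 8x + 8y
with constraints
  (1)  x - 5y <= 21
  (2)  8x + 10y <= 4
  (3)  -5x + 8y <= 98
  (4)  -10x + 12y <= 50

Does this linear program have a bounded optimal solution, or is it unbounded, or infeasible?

Feasible corners and f = 8x + 8y:
  (23/5, -82/25) → f = 264/25
  (-251/19, -130/19) → f = -3048/19
  (-113/49, 110/49) → f = -24/49
The feasible region has finitely many vertices and no improving ray; the maximum is 264/25 at (23/5, -82/25).

bounded optimum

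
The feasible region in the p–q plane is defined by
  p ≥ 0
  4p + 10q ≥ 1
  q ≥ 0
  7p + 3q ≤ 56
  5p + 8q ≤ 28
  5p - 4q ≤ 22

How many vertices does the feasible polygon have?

5

Pairwise boundary intersections that survive every other constraint:
  (0, 1/10)
  (0, 7/2)
  (1/4, 0)
  (22/5, 0)
  (24/5, 1/2)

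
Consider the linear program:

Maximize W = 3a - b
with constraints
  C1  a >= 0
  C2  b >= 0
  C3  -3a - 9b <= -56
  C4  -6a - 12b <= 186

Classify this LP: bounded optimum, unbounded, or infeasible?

unbounded

From the feasible point (0, 56/9), moving in the direction (1, 0) keeps every constraint satisfied while W increases without bound.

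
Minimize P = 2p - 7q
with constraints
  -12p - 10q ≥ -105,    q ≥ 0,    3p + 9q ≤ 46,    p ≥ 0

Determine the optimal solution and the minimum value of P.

Extreme points and P = 2p - 7q:
  (35/4, 0) → P = 35/2
  (485/78, 79/26) → P = -53/6
  (0, 0) → P = 0
  (0, 46/9) → P = -322/9

The binding constraints are 3p + 9q = 46 and p = 0.
Solving simultaneously gives p = 0, q = 46/9.

p = 0, q = 46/9, minimum P = -322/9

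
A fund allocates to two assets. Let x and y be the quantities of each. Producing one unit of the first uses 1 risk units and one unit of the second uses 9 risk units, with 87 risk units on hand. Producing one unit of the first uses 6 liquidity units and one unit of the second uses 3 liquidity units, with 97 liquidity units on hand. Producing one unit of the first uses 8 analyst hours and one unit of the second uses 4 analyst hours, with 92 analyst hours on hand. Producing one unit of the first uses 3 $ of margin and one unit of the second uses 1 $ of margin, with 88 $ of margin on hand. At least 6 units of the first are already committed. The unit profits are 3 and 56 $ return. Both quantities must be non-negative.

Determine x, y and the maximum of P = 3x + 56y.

Vertices and P = 3x + 56y:
  (23/2, 0) → P = 69/2
  (6, 0) → P = 18
  (120/17, 151/17) → P = 8816/17
  (6, 9) → P = 522

x = 6, y = 9, maximum P = 522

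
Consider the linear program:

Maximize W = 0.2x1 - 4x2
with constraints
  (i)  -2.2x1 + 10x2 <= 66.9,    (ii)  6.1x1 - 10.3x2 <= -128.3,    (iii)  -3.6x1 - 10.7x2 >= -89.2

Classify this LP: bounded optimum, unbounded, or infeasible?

From the feasible point (-59393/3834, 12583/3834), moving in the direction (-10, -2.2) keeps every constraint satisfied while W increases without bound.

unbounded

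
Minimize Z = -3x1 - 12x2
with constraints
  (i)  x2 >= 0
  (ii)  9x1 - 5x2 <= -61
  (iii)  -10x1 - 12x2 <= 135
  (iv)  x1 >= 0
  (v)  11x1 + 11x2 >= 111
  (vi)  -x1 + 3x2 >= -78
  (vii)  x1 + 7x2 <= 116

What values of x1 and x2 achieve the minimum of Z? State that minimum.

x1 = 9/4, x2 = 65/4, minimum Z = -807/4

Extreme points and Z = -3x1 - 12x2:
  (0, 61/5) → Z = -732/5
  (9/4, 65/4) → Z = -807/4
  (0, 116/7) → Z = -1392/7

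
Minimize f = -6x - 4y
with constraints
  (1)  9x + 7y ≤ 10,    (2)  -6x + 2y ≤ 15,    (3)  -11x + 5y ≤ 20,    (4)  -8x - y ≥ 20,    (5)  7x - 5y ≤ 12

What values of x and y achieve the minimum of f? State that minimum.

Vertices and f = -6x - 4y:
  (-35/8, -45/8) → f = 195/4
  (-99/16, -177/16) → f = 651/8
  (-40/17, -20/17) → f = 320/17
  (-88/47, -236/47) → f = 1472/47

The binding constraints are -11x + 5y = 20 and -8x - y = 20.
Solving simultaneously gives x = -40/17, y = -20/17.

x = -40/17, y = -20/17, minimum f = 320/17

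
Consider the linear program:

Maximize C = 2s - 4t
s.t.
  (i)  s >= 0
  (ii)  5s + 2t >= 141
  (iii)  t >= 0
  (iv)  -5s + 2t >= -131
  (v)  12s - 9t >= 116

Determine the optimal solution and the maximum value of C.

Vertices and C = 2s - 4t:
  (136/5, 5/2) → C = 222/5
  (1501/69, 1112/69) → C = -482/23
  (947/21, 992/21) → C = -2074/21

At the optimal vertex, 5s + 2t = 141 and -5s + 2t = -131.
Solving simultaneously gives s = 136/5, t = 5/2.

s = 136/5, t = 5/2, maximum C = 222/5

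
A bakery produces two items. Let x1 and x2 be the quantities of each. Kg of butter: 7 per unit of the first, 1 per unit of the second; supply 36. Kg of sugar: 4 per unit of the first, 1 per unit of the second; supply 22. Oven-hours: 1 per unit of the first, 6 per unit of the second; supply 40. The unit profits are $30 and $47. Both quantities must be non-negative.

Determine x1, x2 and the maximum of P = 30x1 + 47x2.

Extreme points and P = 30x1 + 47x2:
  (0, 0) → P = 0
  (0, 20/3) → P = 940/3
  (36/7, 0) → P = 1080/7
  (14/3, 10/3) → P = 890/3
  (4, 6) → P = 402

The binding constraints are 4x1 + x2 = 22 and x1 + 6x2 = 40.
Solving simultaneously gives x1 = 4, x2 = 6.

x1 = 4, x2 = 6, maximum P = 402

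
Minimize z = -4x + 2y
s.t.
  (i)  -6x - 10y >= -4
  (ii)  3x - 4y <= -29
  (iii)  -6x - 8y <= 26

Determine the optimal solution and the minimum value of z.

x = -137/27, y = 31/9, minimum z = 734/27

Extreme points and z = -4x + 2y:
  (-137/27, 31/9) → z = 734/27
  (-73/3, 15) → z = 382/3
  (-7, 2) → z = 32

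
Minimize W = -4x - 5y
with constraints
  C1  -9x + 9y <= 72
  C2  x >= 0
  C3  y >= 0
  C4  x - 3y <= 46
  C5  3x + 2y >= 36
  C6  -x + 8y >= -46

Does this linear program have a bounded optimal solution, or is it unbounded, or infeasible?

From the feasible point (4, 12), moving in the direction (9, 9) keeps every constraint satisfied while W decreases without bound.

unbounded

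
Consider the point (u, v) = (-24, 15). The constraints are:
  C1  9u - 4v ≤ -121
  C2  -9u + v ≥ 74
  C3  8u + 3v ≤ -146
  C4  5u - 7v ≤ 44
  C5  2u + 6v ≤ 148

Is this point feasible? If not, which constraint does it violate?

C1: -276 ≤ -121 ✓
C2: 231 ≥ 74 ✓
C3: -147 ≤ -146 ✓
C4: -225 ≤ 44 ✓
C5: 42 ≤ 148 ✓

feasible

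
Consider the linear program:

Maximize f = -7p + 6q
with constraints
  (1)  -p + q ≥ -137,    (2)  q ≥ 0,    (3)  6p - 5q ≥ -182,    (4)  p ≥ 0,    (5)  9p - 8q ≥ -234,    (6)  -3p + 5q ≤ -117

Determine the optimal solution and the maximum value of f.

The optimum lies where q = 0 and -3p + 5q = -117.
Solving simultaneously gives p = 39, q = 0.

p = 39, q = 0, maximum f = -273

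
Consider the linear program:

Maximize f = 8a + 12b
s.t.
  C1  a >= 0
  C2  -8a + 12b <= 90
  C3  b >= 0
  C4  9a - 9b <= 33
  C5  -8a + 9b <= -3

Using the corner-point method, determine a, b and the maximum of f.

Vertices and f = 8a + 12b:
  (11/3, 0) → f = 88/3
  (3/8, 0) → f = 3
  (30, 79/3) → f = 556

The optimum lies where 9a - 9b = 33 and -8a + 9b = -3.
Solving simultaneously gives a = 30, b = 79/3.

a = 30, b = 79/3, maximum f = 556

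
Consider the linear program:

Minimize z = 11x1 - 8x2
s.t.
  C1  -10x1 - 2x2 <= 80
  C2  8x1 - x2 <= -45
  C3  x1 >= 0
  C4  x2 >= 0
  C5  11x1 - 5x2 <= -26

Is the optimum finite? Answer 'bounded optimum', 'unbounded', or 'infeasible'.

unbounded

From the feasible point (0, 45), moving in the direction (0, 1) keeps every constraint satisfied while z decreases without bound.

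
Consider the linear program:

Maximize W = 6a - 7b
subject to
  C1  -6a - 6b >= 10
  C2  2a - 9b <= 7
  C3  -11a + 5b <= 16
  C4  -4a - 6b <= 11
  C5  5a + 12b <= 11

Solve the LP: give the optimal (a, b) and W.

a = -8/11, b = -31/33, maximum W = 73/33

Feasible corners and W = 6a - 7b:
  (-8/11, -31/33) → W = 73/33
  (-73/48, -7/48) → W = -389/48
  (-19/16, -25/24) → W = 1/6
  (-151/86, -57/86) → W = -507/86

The optimum lies where -6a - 6b = 10 and 2a - 9b = 7.
Solving simultaneously gives a = -8/11, b = -31/33.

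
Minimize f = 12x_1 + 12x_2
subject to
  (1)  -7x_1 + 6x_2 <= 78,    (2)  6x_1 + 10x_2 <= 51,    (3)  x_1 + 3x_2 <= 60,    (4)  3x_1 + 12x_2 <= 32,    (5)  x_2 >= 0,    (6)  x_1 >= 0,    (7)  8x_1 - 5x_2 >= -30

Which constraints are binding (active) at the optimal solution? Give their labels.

(5) and (6)

Corner points and f = 12x_1 + 12x_2:
  (146/21, 13/14) → f = 662/7
  (17/2, 0) → f = 102
  (0, 8/3) → f = 32
  (0, 0) → f = 0

The minimum is at (0, 0). Substituting into each constraint, equality holds for (5) and (6); the remaining constraints have slack.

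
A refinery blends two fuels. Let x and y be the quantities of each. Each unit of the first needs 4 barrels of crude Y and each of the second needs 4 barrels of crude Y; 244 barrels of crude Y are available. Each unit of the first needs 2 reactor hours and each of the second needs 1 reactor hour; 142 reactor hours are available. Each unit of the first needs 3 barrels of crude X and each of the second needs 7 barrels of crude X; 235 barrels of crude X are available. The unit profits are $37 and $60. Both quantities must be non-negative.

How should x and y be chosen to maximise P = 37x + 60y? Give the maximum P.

The binding constraints are 4x + 4y = 244 and 3x + 7y = 235.
Solving simultaneously gives x = 48, y = 13.

x = 48, y = 13, maximum P = 2556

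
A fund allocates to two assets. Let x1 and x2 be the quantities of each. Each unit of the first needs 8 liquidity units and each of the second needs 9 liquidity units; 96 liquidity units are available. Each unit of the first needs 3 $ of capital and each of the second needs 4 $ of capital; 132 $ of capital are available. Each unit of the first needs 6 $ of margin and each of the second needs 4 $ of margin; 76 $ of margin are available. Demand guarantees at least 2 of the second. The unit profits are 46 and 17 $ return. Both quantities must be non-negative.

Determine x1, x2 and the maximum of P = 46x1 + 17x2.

Feasible corners and P = 46x1 + 17x2:
  (0, 32/3) → P = 544/3
  (0, 2) → P = 34
  (39/4, 2) → P = 965/2

x1 = 39/4, x2 = 2, maximum P = 965/2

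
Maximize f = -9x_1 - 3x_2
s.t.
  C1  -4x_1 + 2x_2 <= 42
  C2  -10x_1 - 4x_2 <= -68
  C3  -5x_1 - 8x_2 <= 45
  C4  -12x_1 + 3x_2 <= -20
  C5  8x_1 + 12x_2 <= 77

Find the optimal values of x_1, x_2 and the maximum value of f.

Extreme points and f = -9x_1 - 3x_2:
  (181/15, -79/6) → f = -691/10
  (127/22, 113/44) → f = -2625/44
  (289, -745/4) → f = -8169/4

The optimum lies where -10x_1 - 4x_2 = -68 and 8x_1 + 12x_2 = 77.
Solving simultaneously gives x_1 = 127/22, x_2 = 113/44.

x_1 = 127/22, x_2 = 113/44, maximum f = -2625/44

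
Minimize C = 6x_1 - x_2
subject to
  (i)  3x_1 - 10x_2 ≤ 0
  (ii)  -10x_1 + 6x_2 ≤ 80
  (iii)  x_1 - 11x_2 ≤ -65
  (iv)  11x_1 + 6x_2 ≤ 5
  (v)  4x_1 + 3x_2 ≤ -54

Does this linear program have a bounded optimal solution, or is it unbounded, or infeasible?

The boundaries -10x_1 + 6x_2 = 80 and x_1 - 11x_2 = -65 meet at (-245/52, 285/52), but that point violates 4x_1 + 3x_2 ≤ -54. Every candidate vertex is excluded by some other constraint, so the feasible region is empty.

infeasible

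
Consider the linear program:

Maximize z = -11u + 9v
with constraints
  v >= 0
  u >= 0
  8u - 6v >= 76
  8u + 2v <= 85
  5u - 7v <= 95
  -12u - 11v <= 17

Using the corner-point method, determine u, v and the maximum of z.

Vertices and z = -11u + 9v:
  (19/2, 0) → z = -209/2
  (85/8, 0) → z = -935/8
  (331/32, 9/8) → z = -3317/32

u = 331/32, v = 9/8, maximum z = -3317/32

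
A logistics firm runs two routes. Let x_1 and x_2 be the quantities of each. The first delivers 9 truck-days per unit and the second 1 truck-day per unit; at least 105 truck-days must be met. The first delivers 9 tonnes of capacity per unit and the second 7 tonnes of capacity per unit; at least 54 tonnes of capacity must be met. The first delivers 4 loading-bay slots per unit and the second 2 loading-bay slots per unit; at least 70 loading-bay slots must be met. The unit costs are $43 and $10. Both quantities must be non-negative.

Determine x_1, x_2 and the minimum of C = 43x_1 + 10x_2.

Extreme points and C = 43x_1 + 10x_2:
  (0, 105) → C = 1050
  (35/2, 0) → C = 1505/2
  (10, 15) → C = 580
The feasible region is unbounded (it extends along (0, 1), (1, 0)), but C strictly increases along every unbounded feasible direction, so there is no improving ray and the minimum is attained at a vertex.

The optimum lies where 9x_1 + x_2 = 105 and 4x_1 + 2x_2 = 70.
Solving simultaneously gives x_1 = 10, x_2 = 15.

x_1 = 10, x_2 = 15, minimum C = 580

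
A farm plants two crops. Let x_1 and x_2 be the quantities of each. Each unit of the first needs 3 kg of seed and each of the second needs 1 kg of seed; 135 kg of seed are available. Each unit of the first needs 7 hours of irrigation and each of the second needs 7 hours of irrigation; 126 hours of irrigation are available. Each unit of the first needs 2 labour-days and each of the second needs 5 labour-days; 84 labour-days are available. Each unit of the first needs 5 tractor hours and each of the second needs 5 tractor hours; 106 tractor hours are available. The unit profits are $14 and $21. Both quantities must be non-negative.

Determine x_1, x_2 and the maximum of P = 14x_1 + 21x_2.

x_1 = 2, x_2 = 16, maximum P = 364

Vertices and P = 14x_1 + 21x_2:
  (0, 0) → P = 0
  (0, 84/5) → P = 1764/5
  (18, 0) → P = 252
  (2, 16) → P = 364

The binding constraints are 7x_1 + 7x_2 = 126 and 2x_1 + 5x_2 = 84.
Solving simultaneously gives x_1 = 2, x_2 = 16.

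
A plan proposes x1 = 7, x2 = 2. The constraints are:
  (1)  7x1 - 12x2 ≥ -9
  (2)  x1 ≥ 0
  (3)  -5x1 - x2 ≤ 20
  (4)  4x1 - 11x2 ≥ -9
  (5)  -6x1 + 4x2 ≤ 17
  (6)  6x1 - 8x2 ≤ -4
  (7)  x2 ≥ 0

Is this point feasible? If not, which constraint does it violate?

not feasible — violates (6)

Constraint (6): 6x1 - 8x2 = 26, which is not ≤ -4. All other constraints are satisfied.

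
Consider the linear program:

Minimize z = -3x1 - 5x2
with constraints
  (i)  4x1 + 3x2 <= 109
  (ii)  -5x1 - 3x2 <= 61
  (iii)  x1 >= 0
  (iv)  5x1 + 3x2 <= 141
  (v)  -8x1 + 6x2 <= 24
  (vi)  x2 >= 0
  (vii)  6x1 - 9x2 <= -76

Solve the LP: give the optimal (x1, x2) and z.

Vertices and z = -3x1 - 5x2:
  (97/8, 121/6) → z = -3293/24
  (251/18, 479/27) → z = -7049/54
  (20/3, 116/9) → z = -760/9

x1 = 97/8, x2 = 121/6, minimum z = -3293/24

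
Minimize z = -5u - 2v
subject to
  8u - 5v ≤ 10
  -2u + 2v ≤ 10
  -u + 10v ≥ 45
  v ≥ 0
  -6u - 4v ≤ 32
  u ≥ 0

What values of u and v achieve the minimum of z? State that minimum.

u = 35/3, v = 50/3, minimum z = -275/3

Corner points and z = -5u - 2v:
  (35/3, 50/3) → z = -275/3
  (13/3, 74/15) → z = -473/15
  (0, 5) → z = -10
  (0, 9/2) → z = -9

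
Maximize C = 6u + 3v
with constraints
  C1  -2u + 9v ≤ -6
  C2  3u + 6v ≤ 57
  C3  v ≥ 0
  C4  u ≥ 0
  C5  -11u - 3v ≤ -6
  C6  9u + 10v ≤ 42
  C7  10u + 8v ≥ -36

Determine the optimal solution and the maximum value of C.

Corner points and C = 6u + 3v:
  (3, 0) → C = 18
  (438/101, 30/101) → C = 2718/101
  (14/3, 0) → C = 28

At the optimal vertex, v = 0 and 9u + 10v = 42.
Solving simultaneously gives u = 14/3, v = 0.

u = 14/3, v = 0, maximum C = 28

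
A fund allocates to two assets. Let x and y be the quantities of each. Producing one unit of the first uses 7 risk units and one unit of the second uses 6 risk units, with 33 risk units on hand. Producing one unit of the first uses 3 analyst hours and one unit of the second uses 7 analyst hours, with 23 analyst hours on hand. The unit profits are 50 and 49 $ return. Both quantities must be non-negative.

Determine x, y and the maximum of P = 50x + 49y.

x = 3, y = 2, maximum P = 248

Corner points and P = 50x + 49y:
  (0, 0) → P = 0
  (0, 23/7) → P = 161
  (33/7, 0) → P = 1650/7
  (3, 2) → P = 248

At the optimal vertex, 7x + 6y = 33 and 3x + 7y = 23.
Solving simultaneously gives x = 3, y = 2.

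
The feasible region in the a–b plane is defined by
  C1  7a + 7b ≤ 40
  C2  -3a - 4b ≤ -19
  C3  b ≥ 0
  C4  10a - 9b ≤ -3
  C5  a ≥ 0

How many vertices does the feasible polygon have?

The feasible vertices (each the meet of two boundaries and inside every other half-plane) are:
  (339/133, 421/133)
  (0, 40/7)
  (159/67, 199/67)
  (0, 19/4)

4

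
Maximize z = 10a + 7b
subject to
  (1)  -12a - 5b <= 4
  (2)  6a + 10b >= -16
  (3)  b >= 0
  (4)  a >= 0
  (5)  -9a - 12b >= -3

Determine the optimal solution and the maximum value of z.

a = 1/3, b = 0, maximum z = 10/3

Feasible corners and z = 10a + 7b:
  (0, 0) → z = 0
  (1/3, 0) → z = 10/3
  (0, 1/4) → z = 7/4

The optimum lies where b = 0 and -9a - 12b = -3.
Solving simultaneously gives a = 1/3, b = 0.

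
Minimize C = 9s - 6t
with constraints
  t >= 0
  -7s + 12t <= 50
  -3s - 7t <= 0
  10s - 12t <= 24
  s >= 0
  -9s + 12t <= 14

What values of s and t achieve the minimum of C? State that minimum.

s = 0, t = 7/6, minimum C = -7

Extreme points and C = 9s - 6t:
  (0, 0) → C = 0
  (12/5, 0) → C = 108/5
  (74/3, 167/9) → C = 332/3
  (18, 44/3) → C = 74
  (0, 7/6) → C = -7

At the optimal vertex, s = 0 and -9s + 12t = 14.
Solving simultaneously gives s = 0, t = 7/6.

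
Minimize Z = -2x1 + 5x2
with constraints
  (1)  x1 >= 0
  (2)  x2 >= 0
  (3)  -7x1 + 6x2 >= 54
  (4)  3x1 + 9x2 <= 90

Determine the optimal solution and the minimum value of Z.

Vertices and Z = -2x1 + 5x2:
  (0, 9) → Z = 45
  (0, 10) → Z = 50
  (2/3, 88/9) → Z = 428/9

The optimum lies where x1 = 0 and -7x1 + 6x2 = 54.
Solving simultaneously gives x1 = 0, x2 = 9.

x1 = 0, x2 = 9, minimum Z = 45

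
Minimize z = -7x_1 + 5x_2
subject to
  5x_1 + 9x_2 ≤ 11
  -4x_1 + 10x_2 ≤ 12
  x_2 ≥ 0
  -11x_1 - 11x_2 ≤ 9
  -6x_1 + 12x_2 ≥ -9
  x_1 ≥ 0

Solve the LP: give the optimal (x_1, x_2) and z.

Extreme points and z = -7x_1 + 5x_2:
  (1/43, 52/43) → z = 253/43
  (71/38, 7/38) → z = -231/19
  (0, 6/5) → z = 6
  (3/2, 0) → z = -21/2
  (0, 0) → z = 0

The binding constraints are 5x_1 + 9x_2 = 11 and -6x_1 + 12x_2 = -9.
Solving simultaneously gives x_1 = 71/38, x_2 = 7/38.

x_1 = 71/38, x_2 = 7/38, minimum z = -231/19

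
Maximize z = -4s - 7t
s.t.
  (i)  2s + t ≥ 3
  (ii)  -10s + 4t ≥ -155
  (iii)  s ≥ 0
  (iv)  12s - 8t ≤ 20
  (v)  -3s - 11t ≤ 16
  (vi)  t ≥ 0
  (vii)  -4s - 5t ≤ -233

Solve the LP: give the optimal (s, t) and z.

s = 491/23, t = 679/23, maximum z = -6717/23

Corner points and z = -4s - 7t:
  (145/4, 415/8) → z = -4065/8
  (0, 233/5) → z = -1631/5
  (491/23, 679/23) → z = -6717/23
The feasible region is unbounded (it extends along (0, 1), (2, 5)), but z strictly decreases along every unbounded feasible direction, so there is no improving ray and the maximum is attained at a vertex.

The optimum lies where 12s - 8t = 20 and -4s - 5t = -233.
Solving simultaneously gives s = 491/23, t = 679/23.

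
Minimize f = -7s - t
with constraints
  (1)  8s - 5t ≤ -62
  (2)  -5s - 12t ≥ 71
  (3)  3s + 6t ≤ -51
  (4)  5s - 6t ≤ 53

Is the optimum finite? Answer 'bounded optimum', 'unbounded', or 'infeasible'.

Vertices and f = -7s - t:
  (-209/21, -74/21) → f = 1537/21
  (-637/23, -734/23) → f = 5193/23
  (-31, 7) → f = 210
The feasible region has finitely many vertices and no improving ray; the minimum is 1537/21 at (-209/21, -74/21).

bounded optimum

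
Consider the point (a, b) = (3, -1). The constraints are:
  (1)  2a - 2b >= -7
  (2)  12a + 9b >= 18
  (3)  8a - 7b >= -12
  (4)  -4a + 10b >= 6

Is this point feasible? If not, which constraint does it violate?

Constraint (4): -4a + 10b = -22, which is not ≥ 6. All other constraints are satisfied.

not feasible — violates (4)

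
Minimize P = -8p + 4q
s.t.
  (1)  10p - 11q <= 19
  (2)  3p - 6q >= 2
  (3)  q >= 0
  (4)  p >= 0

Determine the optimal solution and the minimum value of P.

Extreme points and P = -8p + 4q:
  (92/27, 37/27) → P = -196/9
  (19/10, 0) → P = -76/5
  (2/3, 0) → P = -16/3

The optimum lies where 10p - 11q = 19 and 3p - 6q = 2.
Solving simultaneously gives p = 92/27, q = 37/27.

p = 92/27, q = 37/27, minimum P = -196/9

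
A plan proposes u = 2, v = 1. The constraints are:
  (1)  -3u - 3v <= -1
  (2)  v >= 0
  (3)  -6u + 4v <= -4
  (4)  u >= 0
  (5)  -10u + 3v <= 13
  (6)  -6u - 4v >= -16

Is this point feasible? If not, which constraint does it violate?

feasible

(1): -9 ≤ -1 ✓
(2): 1 ≥ 0 ✓
(3): -8 ≤ -4 ✓
(4): 2 ≥ 0 ✓
(5): -17 ≤ 13 ✓
(6): -16 ≥ -16 ✓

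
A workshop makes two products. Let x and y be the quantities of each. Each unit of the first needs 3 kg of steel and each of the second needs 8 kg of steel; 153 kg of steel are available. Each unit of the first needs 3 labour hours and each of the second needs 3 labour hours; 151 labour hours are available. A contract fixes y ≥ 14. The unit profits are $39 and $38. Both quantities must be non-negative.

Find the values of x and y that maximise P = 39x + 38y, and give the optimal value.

x = 41/3, y = 14, maximum P = 1065

Extreme points and P = 39x + 38y:
  (0, 153/8) → P = 2907/4
  (0, 14) → P = 532
  (41/3, 14) → P = 1065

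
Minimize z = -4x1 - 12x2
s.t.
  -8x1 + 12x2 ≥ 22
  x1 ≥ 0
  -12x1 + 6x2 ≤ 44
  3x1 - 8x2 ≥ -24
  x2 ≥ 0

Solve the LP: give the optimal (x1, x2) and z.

x1 = 4, x2 = 9/2, minimum z = -70

Vertices and z = -4x1 - 12x2:
  (0, 11/6) → z = -22
  (4, 9/2) → z = -70
  (0, 3) → z = -36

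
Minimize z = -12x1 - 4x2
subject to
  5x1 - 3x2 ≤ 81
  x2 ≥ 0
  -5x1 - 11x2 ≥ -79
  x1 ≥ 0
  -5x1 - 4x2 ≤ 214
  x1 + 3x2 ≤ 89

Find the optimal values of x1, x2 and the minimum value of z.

Feasible corners and z = -12x1 - 4x2:
  (79/5, 0) → z = -948/5
  (0, 0) → z = 0
  (0, 79/11) → z = -316/11

The optimum lies where x2 = 0 and -5x1 - 11x2 = -79.
Solving simultaneously gives x1 = 79/5, x2 = 0.

x1 = 79/5, x2 = 0, minimum z = -948/5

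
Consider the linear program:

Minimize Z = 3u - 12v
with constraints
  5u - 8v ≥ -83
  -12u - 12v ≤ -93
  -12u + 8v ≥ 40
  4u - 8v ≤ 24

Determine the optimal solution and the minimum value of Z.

The optimum lies where 5u - 8v = -83 and -12u + 8v = 40.
Solving simultaneously gives u = 43/7, v = 199/14.

u = 43/7, v = 199/14, minimum Z = -1065/7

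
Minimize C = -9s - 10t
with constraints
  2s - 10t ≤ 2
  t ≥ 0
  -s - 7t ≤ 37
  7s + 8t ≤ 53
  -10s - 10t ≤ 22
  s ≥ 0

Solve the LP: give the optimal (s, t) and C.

Vertices and C = -9s - 10t:
  (1, 0) → C = -9
  (273/43, 46/43) → C = -2917/43
  (0, 0) → C = 0
  (0, 53/8) → C = -265/4

At the optimal vertex, 2s - 10t = 2 and 7s + 8t = 53.
Solving simultaneously gives s = 273/43, t = 46/43.

s = 273/43, t = 46/43, minimum C = -2917/43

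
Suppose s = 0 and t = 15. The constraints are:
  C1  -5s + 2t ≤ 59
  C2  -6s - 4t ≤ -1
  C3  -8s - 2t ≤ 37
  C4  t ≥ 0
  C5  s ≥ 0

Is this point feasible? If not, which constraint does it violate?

C1: 30 ≤ 59 ✓
C2: -60 ≤ -1 ✓
C3: -30 ≤ 37 ✓
C4: 15 ≥ 0 ✓
C5: 0 ≥ 0 ✓

feasible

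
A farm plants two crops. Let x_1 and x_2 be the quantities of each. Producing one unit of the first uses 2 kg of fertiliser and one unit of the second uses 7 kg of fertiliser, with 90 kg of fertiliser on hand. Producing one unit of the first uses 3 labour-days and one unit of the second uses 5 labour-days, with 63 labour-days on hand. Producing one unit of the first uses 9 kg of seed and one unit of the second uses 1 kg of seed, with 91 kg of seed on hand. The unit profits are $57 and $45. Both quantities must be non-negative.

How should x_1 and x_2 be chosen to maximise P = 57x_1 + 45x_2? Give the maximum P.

The binding constraints are 3x_1 + 5x_2 = 63 and 9x_1 + x_2 = 91.
Solving simultaneously gives x_1 = 28/3, x_2 = 7.

x_1 = 28/3, x_2 = 7, maximum P = 847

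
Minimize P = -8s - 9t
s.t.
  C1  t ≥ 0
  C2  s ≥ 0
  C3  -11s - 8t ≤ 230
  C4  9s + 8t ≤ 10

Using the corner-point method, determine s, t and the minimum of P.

s = 0, t = 5/4, minimum P = -45/4

Vertices and P = -8s - 9t:
  (0, 0) → P = 0
  (10/9, 0) → P = -80/9
  (0, 5/4) → P = -45/4

At the optimal vertex, s = 0 and 9s + 8t = 10.
Solving simultaneously gives s = 0, t = 5/4.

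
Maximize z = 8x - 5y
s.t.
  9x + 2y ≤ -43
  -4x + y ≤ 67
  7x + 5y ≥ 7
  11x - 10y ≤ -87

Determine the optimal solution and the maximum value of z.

x = -229/31, y = 364/31, maximum z = -3652/31

Extreme points and z = 8x - 5y:
  (-177/17, 431/17) → z = -3571/17
  (-229/31, 364/31) → z = -3652/31
  (-328/27, 497/27) → z = -1703/9

At the optimal vertex, 9x + 2y = -43 and 7x + 5y = 7.
Solving simultaneously gives x = -229/31, y = 364/31.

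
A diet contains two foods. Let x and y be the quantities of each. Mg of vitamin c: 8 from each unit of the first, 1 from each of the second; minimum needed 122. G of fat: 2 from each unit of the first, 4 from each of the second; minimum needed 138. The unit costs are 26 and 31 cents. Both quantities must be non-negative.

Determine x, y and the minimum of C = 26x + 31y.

x = 35/3, y = 86/3, minimum C = 1192

Vertices and C = 26x + 31y:
  (0, 122) → C = 3782
  (69, 0) → C = 1794
  (35/3, 86/3) → C = 1192
The feasible region is unbounded (it extends along (0, 1), (1, 0)), but C strictly increases along every unbounded feasible direction, so there is no improving ray and the minimum is attained at a vertex.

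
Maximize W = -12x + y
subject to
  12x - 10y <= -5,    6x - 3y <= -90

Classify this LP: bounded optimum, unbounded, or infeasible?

unbounded

From the feasible point (-295/8, -175/4), moving in the direction (-10, -12) keeps every constraint satisfied while W increases without bound.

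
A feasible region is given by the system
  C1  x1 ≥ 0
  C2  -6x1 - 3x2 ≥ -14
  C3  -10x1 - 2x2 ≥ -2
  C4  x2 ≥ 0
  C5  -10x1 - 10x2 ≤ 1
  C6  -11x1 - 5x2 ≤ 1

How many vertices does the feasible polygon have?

Pairwise boundary intersections that survive every other constraint:
  (0, 1)
  (0, 0)
  (1/5, 0)

3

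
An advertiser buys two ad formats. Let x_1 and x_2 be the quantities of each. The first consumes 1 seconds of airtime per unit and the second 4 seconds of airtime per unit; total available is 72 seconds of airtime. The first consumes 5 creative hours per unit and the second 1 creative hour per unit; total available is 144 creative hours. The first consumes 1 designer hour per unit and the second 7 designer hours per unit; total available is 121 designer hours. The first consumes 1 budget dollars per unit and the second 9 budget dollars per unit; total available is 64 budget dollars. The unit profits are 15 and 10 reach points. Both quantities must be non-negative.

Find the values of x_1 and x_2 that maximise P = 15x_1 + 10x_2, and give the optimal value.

Vertices and P = 15x_1 + 10x_2:
  (0, 0) → P = 0
  (0, 64/9) → P = 640/9
  (144/5, 0) → P = 432
  (28, 4) → P = 460

The binding constraints are 5x_1 + x_2 = 144 and x_1 + 9x_2 = 64.
Solving simultaneously gives x_1 = 28, x_2 = 4.

x_1 = 28, x_2 = 4, maximum P = 460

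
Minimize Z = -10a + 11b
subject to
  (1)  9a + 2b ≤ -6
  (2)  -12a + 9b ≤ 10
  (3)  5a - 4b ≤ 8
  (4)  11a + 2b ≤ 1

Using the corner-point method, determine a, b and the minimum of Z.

Extreme points and Z = -10a + 11b:
  (-74/105, 6/35) → Z = 134/15
  (-4/23, -51/23) → Z = -521/23
  (-112/3, -146/3) → Z = -162

The optimum lies where -12a + 9b = 10 and 5a - 4b = 8.
Solving simultaneously gives a = -112/3, b = -146/3.

a = -112/3, b = -146/3, minimum Z = -162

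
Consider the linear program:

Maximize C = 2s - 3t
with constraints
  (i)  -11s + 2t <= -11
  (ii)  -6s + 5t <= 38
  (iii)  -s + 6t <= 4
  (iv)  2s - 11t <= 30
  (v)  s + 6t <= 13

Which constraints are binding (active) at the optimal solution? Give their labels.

Vertices and C = 2s - 3t:
  (37/32, 55/64) → C = -17/64
  (61/117, -308/117) → C = 1046/117
  (9/2, 17/12) → C = 19/4
  (323/23, -4/23) → C = 658/23

The maximum is at (323/23, -4/23). Substituting into each constraint, equality holds for (iv) and (v); the remaining constraints have slack.

(iv) and (v)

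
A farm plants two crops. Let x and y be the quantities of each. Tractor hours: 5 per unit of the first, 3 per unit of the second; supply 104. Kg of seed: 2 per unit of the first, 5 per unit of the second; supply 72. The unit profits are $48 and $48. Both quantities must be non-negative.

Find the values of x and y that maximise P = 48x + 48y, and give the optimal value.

x = 16, y = 8, maximum P = 1152

Corner points and P = 48x + 48y:
  (0, 0) → P = 0
  (0, 72/5) → P = 3456/5
  (104/5, 0) → P = 4992/5
  (16, 8) → P = 1152

The binding constraints are 5x + 3y = 104 and 2x + 5y = 72.
Solving simultaneously gives x = 16, y = 8.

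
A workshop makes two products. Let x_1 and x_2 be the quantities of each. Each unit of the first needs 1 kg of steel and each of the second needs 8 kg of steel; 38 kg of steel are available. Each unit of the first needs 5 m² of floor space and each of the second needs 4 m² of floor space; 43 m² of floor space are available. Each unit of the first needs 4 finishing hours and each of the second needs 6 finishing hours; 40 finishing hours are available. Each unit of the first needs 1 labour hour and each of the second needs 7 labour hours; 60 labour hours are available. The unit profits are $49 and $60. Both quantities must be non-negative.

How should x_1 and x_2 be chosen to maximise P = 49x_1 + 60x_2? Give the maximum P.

x_1 = 7, x_2 = 2, maximum P = 463

Corner points and P = 49x_1 + 60x_2:
  (0, 0) → P = 0
  (0, 19/4) → P = 285
  (43/5, 0) → P = 2107/5
  (46/13, 56/13) → P = 5614/13
  (7, 2) → P = 463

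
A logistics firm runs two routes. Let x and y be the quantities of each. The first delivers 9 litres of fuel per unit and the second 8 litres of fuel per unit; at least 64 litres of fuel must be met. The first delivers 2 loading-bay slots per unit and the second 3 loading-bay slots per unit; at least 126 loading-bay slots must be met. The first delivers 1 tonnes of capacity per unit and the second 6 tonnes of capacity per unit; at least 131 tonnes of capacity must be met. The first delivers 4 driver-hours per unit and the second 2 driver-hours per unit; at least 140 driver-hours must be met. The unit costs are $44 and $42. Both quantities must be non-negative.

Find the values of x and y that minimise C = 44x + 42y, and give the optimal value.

The feasible region is unbounded (it extends along (0, 1), (1, 0)), but C strictly increases along every unbounded feasible direction, so there is no improving ray and the minimum is attained at a vertex.

The optimum lies where 2x + 3y = 126 and 4x + 2y = 140.
Solving simultaneously gives x = 21, y = 28.

x = 21, y = 28, minimum C = 2100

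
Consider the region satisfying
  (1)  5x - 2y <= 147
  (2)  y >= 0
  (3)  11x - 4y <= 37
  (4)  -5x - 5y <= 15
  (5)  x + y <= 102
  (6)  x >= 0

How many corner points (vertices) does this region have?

4

Intersecting each pair of boundary lines and keeping only the points that satisfy every inequality leaves:
  (37/11, 0)
  (0, 0)
  (89/3, 217/3)
  (0, 102)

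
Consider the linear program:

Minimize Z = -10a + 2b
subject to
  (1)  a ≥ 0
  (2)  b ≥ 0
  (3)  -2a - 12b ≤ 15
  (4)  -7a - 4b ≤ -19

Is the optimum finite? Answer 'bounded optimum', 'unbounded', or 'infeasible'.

From the feasible point (0, 19/4), moving in the direction (1, 0) keeps every constraint satisfied while Z decreases without bound.

unbounded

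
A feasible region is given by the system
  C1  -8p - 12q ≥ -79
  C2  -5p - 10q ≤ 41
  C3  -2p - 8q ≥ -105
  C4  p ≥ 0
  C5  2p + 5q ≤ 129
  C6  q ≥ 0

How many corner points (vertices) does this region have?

3

The feasible vertices (each the meet of two boundaries and inside every other half-plane) are:
  (0, 79/12)
  (79/8, 0)
  (0, 0)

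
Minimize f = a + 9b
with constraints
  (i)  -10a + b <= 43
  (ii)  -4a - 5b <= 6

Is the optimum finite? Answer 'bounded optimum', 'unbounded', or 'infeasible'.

From the feasible point (-221/54, 56/27), moving in the direction (5, -4) keeps every constraint satisfied while f decreases without bound.

unbounded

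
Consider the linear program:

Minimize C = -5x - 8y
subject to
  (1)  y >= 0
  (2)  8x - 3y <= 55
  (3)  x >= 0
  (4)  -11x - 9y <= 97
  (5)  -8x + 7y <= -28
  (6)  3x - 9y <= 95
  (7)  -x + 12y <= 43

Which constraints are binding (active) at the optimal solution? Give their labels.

Vertices and C = -5x - 8y:
  (55/8, 0) → C = -275/8
  (7/2, 0) → C = -35/2
  (263/31, 133/31) → C = -2379/31
  (637/89, 372/89) → C = -6161/89

The minimum is at (263/31, 133/31). Substituting into each constraint, equality holds for (2) and (7); the remaining constraints have slack.

(2) and (7)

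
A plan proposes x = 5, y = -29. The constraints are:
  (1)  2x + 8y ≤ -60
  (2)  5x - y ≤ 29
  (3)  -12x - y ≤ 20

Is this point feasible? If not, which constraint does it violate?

not feasible — violates (2)

Constraint (2): 5x - y = 54, which is not ≤ 29. All other constraints are satisfied.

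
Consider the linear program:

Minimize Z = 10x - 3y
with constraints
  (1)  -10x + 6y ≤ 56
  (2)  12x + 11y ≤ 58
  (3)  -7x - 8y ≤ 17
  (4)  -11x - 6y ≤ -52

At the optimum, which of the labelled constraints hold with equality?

Extreme points and Z = 10x - 3y:
  (651/19, -610/19) → Z = 8340/19
  (32/7, 2/7) → Z = 314/7
  (259/23, -551/46) → Z = 6833/46

The minimum is at (32/7, 2/7). Substituting into each constraint, equality holds for (2) and (4); the remaining constraints have slack.

(2) and (4)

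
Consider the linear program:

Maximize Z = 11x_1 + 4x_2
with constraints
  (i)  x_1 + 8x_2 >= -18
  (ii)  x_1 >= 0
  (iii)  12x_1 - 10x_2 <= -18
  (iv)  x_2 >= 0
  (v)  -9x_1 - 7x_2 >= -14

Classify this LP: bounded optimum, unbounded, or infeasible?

bounded optimum

Feasible corners and Z = 11x_1 + 4x_2:
  (0, 9/5) → Z = 36/5
  (0, 2) → Z = 8
  (7/87, 55/29) → Z = 737/87
The feasible region has finitely many vertices and no improving ray; the maximum is 737/87 at (7/87, 55/29).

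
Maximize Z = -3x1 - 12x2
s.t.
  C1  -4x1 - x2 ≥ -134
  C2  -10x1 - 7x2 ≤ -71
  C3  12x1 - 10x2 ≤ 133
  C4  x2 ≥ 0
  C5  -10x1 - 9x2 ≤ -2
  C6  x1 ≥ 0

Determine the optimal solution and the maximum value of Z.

x1 = 71/10, x2 = 0, maximum Z = -213/10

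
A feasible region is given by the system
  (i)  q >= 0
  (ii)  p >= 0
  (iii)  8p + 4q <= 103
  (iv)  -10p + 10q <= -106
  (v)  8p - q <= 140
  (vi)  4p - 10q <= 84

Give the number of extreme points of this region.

Intersecting each pair of boundary lines and keeping only the points that satisfy every inequality leaves:
  (103/8, 0)
  (53/5, 0)
  (727/60, 91/60)

3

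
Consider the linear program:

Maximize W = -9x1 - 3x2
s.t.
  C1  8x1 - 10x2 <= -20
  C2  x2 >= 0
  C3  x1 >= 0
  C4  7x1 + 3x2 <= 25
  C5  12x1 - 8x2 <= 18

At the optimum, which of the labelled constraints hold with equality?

Extreme points and W = -9x1 - 3x2:
  (0, 2) → W = -6
  (95/47, 170/47) → W = -1365/47
  (0, 25/3) → W = -25

The maximum is at (0, 2). Substituting into each constraint, equality holds for C1 and C3; the remaining constraints have slack.

C1 and C3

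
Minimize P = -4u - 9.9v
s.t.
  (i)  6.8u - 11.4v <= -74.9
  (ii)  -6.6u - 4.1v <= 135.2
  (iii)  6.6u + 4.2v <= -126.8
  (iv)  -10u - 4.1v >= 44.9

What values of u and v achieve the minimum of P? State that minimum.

u = -218/3, v = 84, minimum P = -8114/15

Corner points and P = -4u - 9.9v:
  (-184837/10312, -21251/5156) → P = 5800589/51560
  (-5867/346, -3679/1038) → P = 356087/3460
  (-218/3, 84) → P = -8114/15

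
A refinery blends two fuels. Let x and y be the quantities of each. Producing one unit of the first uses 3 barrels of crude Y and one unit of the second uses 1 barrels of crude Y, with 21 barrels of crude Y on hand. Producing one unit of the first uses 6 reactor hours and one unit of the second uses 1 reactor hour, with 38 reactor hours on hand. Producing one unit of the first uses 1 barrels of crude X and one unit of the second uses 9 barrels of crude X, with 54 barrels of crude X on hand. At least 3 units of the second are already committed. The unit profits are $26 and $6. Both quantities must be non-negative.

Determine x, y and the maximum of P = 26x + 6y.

Feasible corners and P = 26x + 6y:
  (0, 6) → P = 36
  (0, 3) → P = 18
  (17/3, 4) → P = 514/3
  (135/26, 141/26) → P = 2178/13
  (35/6, 3) → P = 509/3

x = 17/3, y = 4, maximum P = 514/3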